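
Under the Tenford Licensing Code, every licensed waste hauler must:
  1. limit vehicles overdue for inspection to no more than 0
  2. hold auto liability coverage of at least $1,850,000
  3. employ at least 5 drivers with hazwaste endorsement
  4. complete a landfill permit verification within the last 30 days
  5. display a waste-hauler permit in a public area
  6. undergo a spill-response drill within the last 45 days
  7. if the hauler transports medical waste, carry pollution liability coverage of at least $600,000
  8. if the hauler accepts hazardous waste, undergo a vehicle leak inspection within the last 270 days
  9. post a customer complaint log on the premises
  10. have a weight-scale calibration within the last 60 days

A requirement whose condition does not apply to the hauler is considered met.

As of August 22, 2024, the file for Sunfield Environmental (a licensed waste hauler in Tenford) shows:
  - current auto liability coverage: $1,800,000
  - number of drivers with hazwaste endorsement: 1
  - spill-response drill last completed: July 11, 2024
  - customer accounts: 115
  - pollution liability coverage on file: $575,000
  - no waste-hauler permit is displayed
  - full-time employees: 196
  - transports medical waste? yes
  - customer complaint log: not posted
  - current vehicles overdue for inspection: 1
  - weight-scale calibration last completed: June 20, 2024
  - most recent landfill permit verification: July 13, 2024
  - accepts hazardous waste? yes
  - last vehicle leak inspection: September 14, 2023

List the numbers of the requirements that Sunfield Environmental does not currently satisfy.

1. vehicles overdue for inspection 1 > 0 → not met
2. auto liability coverage $1,800,000 < $1,850,000 → not met
3. drivers with hazwaste endorsement 1 < 5 → not met
4. landfill permit verification 40 days ago vs limit 30 → not met
5. waste-hauler permit absent → not met
6. spill-response drill 42 days ago vs limit 45 → met
7. condition 'transports medical waste' holds; pollution liability coverage $575,000 < $600,000 → not met
8. condition 'accepts hazardous waste' holds; vehicle leak inspection 343 days ago vs limit 270 → not met
9. customer complaint log absent → not met
10. weight-scale calibration 63 days ago vs limit 60 → not met
Not met: 1, 2, 3, 4, 5, 7, 8, 9, 10

1, 2, 3, 4, 5, 7, 8, 9, 10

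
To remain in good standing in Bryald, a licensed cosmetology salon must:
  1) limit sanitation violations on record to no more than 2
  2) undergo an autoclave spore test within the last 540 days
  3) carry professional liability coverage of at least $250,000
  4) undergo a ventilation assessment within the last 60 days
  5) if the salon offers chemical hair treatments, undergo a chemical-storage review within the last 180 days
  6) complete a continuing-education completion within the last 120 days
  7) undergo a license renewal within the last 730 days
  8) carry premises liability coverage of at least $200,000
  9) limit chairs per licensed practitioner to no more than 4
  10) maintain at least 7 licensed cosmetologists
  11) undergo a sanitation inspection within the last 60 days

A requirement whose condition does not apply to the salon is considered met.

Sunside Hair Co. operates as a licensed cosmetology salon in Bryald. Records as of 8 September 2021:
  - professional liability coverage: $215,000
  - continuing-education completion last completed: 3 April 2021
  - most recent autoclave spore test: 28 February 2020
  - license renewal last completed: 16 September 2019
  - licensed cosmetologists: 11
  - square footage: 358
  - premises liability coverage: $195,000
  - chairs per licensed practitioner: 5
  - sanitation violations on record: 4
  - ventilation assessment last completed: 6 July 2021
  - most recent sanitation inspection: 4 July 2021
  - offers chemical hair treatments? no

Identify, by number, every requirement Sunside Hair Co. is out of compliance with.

1, 2, 3, 4, 6, 8, 9, 11

1. sanitation violations on record 4 > 2 → not met
2. autoclave spore test 558 days ago vs limit 540 → not met
3. professional liability coverage $215,000 < $250,000 → not met
4. ventilation assessment 64 days ago vs limit 60 → not met
5. condition 'offers chemical hair treatments' does not hold → requirement n/a → met
6. continuing-education completion 158 days ago vs limit 120 → not met
7. license renewal 723 days ago vs limit 730 → met
8. premises liability coverage $195,000 < $200,000 → not met
9. chairs per licensed practitioner 5 > 4 → not met
10. licensed cosmetologists 11 ≥ 7 → met
11. sanitation inspection 66 days ago vs limit 60 → not met
Not met: 1, 2, 3, 4, 6, 8, 9, 11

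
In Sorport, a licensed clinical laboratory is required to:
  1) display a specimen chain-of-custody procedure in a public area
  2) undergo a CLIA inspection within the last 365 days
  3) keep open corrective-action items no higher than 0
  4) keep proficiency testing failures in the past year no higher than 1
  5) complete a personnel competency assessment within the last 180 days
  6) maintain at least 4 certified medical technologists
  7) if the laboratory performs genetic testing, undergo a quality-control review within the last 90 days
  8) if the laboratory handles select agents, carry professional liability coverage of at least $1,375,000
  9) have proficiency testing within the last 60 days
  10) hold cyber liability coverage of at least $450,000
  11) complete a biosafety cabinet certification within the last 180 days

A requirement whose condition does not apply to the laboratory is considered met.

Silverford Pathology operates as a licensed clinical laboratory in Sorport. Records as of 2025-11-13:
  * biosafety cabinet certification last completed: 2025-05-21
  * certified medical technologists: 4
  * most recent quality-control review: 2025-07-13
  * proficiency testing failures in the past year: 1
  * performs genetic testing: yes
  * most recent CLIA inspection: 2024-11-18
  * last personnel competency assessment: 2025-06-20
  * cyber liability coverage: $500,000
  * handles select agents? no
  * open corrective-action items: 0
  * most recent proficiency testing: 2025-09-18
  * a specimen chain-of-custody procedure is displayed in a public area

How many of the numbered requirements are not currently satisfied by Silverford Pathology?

1

1. specimen chain-of-custody procedure present → met
2. CLIA inspection 360 days ago vs limit 365 → met
3. open corrective-action items 0 ≤ 0 → met
4. proficiency testing failures in the past year 1 ≤ 1 → met
5. personnel competency assessment 146 days ago vs limit 180 → met
6. certified medical technologists 4 ≥ 4 → met
7. condition 'performs genetic testing' holds; quality-control review 123 days ago vs limit 90 → not met
8. condition 'handles select agents' does not hold → requirement n/a → met
9. proficiency testing 56 days ago vs limit 60 → met
10. cyber liability coverage $500,000 ≥ $450,000 → met
11. biosafety cabinet certification 176 days ago vs limit 180 → met
Not met: 1 of 11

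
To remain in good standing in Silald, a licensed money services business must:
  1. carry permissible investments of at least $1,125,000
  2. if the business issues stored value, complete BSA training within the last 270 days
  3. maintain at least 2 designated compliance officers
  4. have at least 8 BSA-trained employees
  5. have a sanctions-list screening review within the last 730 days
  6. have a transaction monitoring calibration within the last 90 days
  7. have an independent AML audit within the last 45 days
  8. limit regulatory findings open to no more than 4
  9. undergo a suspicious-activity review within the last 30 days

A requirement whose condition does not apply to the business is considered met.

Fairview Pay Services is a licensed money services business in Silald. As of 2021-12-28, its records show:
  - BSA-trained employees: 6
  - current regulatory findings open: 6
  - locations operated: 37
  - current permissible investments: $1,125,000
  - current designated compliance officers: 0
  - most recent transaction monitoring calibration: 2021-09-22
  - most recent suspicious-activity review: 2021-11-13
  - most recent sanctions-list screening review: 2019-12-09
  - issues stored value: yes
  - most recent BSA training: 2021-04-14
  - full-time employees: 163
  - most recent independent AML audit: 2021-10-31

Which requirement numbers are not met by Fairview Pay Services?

1. permissible investments $1,125,000 ≥ $1,125,000 → met
2. condition 'issues stored value' holds; BSA training 258 days ago vs limit 270 → met
3. designated compliance officers 0 < 2 → not met
4. BSA-trained employees 6 < 8 → not met
5. sanctions-list screening review 750 days ago vs limit 730 → not met
6. transaction monitoring calibration 97 days ago vs limit 90 → not met
7. independent AML audit 58 days ago vs limit 45 → not met
8. regulatory findings open 6 > 4 → not met
9. suspicious-activity review 45 days ago vs limit 30 → not met
Not met: 3, 4, 5, 6, 7, 8, 9

3, 4, 5, 6, 7, 8, 9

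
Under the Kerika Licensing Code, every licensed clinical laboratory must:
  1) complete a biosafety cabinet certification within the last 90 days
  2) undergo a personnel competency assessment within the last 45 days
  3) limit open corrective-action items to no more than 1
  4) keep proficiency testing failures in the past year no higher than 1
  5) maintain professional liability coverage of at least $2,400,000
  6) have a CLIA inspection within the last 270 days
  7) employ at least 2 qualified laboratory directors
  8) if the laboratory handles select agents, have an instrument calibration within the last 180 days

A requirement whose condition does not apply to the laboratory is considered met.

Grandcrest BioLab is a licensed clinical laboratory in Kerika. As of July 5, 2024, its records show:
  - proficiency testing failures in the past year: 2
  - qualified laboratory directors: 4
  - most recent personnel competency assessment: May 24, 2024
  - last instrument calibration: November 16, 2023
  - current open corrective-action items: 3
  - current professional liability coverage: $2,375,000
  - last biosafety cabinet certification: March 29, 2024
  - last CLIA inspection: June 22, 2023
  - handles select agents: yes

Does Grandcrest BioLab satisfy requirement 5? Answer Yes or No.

5. professional liability coverage $2,375,000 < $2,400,000 → not met

No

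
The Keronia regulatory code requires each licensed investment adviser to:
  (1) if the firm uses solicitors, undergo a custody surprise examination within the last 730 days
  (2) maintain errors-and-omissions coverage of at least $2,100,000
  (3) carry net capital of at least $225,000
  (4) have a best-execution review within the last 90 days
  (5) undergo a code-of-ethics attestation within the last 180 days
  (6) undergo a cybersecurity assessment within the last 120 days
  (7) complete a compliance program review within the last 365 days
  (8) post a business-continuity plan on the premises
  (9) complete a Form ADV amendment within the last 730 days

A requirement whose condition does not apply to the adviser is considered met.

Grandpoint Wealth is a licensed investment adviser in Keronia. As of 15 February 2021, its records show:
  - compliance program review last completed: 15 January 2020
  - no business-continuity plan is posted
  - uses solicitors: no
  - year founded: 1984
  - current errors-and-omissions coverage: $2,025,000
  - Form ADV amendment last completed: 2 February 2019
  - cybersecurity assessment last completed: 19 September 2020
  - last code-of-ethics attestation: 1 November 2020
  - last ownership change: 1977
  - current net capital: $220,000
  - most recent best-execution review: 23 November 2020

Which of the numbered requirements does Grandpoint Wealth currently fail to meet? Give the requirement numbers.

1. condition 'uses solicitors' does not hold → requirement n/a → met
2. errors-and-omissions coverage $2,025,000 < $2,100,000 → not met
3. net capital $220,000 < $225,000 → not met
4. best-execution review 84 days ago vs limit 90 → met
5. code-of-ethics attestation 106 days ago vs limit 180 → met
6. cybersecurity assessment 149 days ago vs limit 120 → not met
7. compliance program review 397 days ago vs limit 365 → not met
8. business-continuity plan absent → not met
9. Form ADV amendment 744 days ago vs limit 730 → not met
Not met: 2, 3, 6, 7, 8, 9

2, 3, 6, 7, 8, 9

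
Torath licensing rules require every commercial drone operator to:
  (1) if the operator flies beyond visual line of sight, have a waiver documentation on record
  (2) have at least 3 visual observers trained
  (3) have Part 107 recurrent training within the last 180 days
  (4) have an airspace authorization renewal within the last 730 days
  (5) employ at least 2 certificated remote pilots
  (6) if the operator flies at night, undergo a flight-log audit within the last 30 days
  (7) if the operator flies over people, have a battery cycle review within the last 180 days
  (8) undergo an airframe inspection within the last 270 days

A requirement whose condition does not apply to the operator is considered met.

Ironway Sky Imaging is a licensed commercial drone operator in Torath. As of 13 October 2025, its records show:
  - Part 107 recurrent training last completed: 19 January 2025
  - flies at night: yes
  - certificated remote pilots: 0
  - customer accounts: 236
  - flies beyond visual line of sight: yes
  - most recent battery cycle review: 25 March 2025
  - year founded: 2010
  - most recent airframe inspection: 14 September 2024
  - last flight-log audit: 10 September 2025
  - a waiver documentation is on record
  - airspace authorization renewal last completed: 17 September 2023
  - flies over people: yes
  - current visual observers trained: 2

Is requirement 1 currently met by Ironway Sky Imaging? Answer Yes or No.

1. condition 'flies beyond visual line of sight' holds; waiver documentation present → met

Yes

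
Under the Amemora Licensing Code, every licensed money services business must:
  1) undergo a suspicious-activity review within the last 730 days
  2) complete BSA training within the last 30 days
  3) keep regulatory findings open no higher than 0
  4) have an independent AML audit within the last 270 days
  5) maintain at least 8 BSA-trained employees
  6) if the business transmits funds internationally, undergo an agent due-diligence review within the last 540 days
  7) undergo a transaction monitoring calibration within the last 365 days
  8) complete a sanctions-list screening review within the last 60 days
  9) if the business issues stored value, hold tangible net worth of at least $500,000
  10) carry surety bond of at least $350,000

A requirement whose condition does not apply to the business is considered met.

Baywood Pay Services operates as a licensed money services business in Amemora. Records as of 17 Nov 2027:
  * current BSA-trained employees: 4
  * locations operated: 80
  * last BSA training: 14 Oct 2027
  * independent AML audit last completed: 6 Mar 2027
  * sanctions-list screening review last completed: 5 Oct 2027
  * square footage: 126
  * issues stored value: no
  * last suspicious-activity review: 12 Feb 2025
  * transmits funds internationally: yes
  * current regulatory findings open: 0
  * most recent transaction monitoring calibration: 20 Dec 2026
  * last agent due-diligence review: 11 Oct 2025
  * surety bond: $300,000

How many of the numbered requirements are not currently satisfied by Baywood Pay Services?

5

1. suspicious-activity review 1008 days ago vs limit 730 → not met
2. BSA training 34 days ago vs limit 30 → not met
3. regulatory findings open 0 ≤ 0 → met
4. independent AML audit 256 days ago vs limit 270 → met
5. BSA-trained employees 4 < 8 → not met
6. condition 'transmits funds internationally' holds; agent due-diligence review 767 days ago vs limit 540 → not met
7. transaction monitoring calibration 332 days ago vs limit 365 → met
8. sanctions-list screening review 43 days ago vs limit 60 → met
9. condition 'issues stored value' does not hold → requirement n/a → met
10. surety bond $300,000 < $350,000 → not met
Not met: 5 of 10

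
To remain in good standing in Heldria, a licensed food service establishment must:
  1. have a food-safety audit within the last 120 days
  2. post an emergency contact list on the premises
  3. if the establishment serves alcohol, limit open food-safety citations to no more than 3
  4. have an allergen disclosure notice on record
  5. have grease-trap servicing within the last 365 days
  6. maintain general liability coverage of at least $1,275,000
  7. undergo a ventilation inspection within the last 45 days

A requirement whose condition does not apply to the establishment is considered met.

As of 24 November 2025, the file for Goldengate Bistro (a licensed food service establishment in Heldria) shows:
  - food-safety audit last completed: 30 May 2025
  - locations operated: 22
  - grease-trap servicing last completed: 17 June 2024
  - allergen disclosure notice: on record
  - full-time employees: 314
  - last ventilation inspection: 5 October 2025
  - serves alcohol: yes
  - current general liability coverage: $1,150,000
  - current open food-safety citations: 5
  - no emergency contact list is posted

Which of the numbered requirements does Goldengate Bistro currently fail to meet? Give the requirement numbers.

1. food-safety audit 178 days ago vs limit 120 → not met
2. emergency contact list absent → not met
3. condition 'serves alcohol' holds; open food-safety citations 5 > 3 → not met
4. allergen disclosure notice present → met
5. grease-trap servicing 525 days ago vs limit 365 → not met
6. general liability coverage $1,150,000 < $1,275,000 → not met
7. ventilation inspection 50 days ago vs limit 45 → not met
Not met: 1, 2, 3, 5, 6, 7

1, 2, 3, 5, 6, 7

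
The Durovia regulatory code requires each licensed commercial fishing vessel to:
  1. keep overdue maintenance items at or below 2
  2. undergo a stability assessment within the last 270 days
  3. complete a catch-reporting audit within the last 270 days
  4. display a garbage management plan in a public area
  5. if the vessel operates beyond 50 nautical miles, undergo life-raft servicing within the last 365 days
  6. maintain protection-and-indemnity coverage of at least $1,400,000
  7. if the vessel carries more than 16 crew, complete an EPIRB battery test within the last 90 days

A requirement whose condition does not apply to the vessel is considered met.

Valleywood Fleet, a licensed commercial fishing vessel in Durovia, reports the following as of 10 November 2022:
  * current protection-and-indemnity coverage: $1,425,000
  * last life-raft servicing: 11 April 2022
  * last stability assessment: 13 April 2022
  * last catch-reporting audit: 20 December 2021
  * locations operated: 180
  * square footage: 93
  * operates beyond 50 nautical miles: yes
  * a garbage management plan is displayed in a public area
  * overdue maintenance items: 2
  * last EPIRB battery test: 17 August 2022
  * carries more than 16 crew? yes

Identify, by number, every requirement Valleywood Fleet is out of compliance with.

3

1. overdue maintenance items 2 ≤ 2 → met
2. stability assessment 211 days ago vs limit 270 → met
3. catch-reporting audit 325 days ago vs limit 270 → not met
4. garbage management plan present → met
5. condition 'operates beyond 50 nautical miles' holds; life-raft servicing 213 days ago vs limit 365 → met
6. protection-and-indemnity coverage $1,425,000 ≥ $1,400,000 → met
7. condition 'carries more than 16 crew' holds; EPIRB battery test 85 days ago vs limit 90 → met
Not met: 3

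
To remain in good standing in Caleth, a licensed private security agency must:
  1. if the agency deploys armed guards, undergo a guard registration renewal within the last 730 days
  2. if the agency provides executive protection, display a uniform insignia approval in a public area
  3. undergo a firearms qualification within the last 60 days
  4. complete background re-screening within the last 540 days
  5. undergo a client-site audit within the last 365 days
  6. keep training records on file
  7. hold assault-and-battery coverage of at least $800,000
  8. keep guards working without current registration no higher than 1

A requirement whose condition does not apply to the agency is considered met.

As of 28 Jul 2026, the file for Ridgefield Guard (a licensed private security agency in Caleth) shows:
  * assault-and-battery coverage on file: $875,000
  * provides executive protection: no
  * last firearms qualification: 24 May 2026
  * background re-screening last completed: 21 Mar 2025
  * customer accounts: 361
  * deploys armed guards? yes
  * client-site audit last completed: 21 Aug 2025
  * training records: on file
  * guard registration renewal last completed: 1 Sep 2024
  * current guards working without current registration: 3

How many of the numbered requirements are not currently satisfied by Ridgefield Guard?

1. condition 'deploys armed guards' holds; guard registration renewal 695 days ago vs limit 730 → met
2. condition 'provides executive protection' does not hold → requirement n/a → met
3. firearms qualification 65 days ago vs limit 60 → not met
4. background re-screening 494 days ago vs limit 540 → met
5. client-site audit 341 days ago vs limit 365 → met
6. training records present → met
7. assault-and-battery coverage $875,000 ≥ $800,000 → met
8. guards working without current registration 3 > 1 → not met
Not met: 2 of 8

2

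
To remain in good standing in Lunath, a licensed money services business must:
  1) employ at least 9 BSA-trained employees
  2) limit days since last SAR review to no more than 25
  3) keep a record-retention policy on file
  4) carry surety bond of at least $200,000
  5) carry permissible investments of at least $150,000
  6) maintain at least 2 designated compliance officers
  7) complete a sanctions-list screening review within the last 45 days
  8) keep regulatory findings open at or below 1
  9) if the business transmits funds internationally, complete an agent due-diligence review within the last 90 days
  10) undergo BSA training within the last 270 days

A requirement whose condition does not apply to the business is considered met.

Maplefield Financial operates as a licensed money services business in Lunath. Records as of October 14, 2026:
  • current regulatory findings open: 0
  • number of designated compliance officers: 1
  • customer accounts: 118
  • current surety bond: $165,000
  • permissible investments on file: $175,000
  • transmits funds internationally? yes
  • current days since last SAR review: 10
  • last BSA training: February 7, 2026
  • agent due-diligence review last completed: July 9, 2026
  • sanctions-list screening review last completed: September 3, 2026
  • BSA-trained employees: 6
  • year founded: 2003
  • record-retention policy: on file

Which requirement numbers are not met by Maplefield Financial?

1. BSA-trained employees 6 < 9 → not met
2. days since last SAR review 10 ≤ 25 → met
3. record-retention policy present → met
4. surety bond $165,000 < $200,000 → not met
5. permissible investments $175,000 ≥ $150,000 → met
6. designated compliance officers 1 < 2 → not met
7. sanctions-list screening review 41 days ago vs limit 45 → met
8. regulatory findings open 0 ≤ 1 → met
9. condition 'transmits funds internationally' holds; agent due-diligence review 97 days ago vs limit 90 → not met
10. BSA training 249 days ago vs limit 270 → met
Not met: 1, 4, 6, 9

1, 4, 6, 9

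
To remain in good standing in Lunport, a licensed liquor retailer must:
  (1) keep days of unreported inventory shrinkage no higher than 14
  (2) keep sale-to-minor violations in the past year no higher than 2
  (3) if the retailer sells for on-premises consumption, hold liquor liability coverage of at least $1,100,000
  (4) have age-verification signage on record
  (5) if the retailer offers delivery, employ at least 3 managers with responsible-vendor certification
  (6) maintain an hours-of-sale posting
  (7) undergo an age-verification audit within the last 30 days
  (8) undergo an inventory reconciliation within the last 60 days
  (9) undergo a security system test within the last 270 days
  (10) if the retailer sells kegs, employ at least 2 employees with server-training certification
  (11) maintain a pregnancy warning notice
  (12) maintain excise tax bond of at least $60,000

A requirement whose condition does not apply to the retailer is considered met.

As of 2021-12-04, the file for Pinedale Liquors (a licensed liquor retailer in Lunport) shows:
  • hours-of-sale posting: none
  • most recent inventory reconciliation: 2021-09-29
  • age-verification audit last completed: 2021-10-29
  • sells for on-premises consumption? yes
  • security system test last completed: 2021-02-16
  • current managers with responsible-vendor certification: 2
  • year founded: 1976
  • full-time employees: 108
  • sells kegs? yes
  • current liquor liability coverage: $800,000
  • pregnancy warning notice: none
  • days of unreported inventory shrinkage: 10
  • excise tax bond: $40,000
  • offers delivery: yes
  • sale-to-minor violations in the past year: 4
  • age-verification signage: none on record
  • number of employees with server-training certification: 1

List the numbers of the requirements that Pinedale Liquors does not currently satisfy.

2, 3, 4, 5, 6, 7, 8, 9, 10, 11, 12

1. days of unreported inventory shrinkage 10 ≤ 14 → met
2. sale-to-minor violations in the past year 4 > 2 → not met
3. condition 'sells for on-premises consumption' holds; liquor liability coverage $800,000 < $1,100,000 → not met
4. age-verification signage absent → not met
5. condition 'offers delivery' holds; managers with responsible-vendor certification 2 < 3 → not met
6. hours-of-sale posting absent → not met
7. age-verification audit 36 days ago vs limit 30 → not met
8. inventory reconciliation 66 days ago vs limit 60 → not met
9. security system test 291 days ago vs limit 270 → not met
10. condition 'sells kegs' holds; employees with server-training certification 1 < 2 → not met
11. pregnancy warning notice absent → not met
12. excise tax bond $40,000 < $60,000 → not met
Not met: 2, 3, 4, 5, 6, 7, 8, 9, 10, 11, 12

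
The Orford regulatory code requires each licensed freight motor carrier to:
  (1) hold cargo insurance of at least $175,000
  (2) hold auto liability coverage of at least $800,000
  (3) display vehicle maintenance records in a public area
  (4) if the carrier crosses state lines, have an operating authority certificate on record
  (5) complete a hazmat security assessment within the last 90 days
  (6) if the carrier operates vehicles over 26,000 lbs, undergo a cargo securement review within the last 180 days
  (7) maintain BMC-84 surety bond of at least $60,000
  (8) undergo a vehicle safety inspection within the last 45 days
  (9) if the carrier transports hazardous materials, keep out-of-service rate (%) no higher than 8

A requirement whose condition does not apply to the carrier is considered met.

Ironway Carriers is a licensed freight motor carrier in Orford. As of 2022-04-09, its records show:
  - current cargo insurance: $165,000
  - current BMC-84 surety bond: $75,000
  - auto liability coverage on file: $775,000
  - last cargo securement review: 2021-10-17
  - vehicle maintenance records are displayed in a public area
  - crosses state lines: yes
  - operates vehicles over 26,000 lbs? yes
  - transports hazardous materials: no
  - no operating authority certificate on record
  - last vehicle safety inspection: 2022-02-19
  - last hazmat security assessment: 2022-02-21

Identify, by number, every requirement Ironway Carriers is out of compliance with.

1, 2, 4, 8

1. cargo insurance $165,000 < $175,000 → not met
2. auto liability coverage $775,000 < $800,000 → not met
3. vehicle maintenance records present → met
4. condition 'crosses state lines' holds; operating authority certificate absent → not met
5. hazmat security assessment 47 days ago vs limit 90 → met
6. condition 'operates vehicles over 26,000 lbs' holds; cargo securement review 174 days ago vs limit 180 → met
7. BMC-84 surety bond $75,000 ≥ $60,000 → met
8. vehicle safety inspection 49 days ago vs limit 45 → not met
9. condition 'transports hazardous materials' does not hold → requirement n/a → met
Not met: 1, 2, 4, 8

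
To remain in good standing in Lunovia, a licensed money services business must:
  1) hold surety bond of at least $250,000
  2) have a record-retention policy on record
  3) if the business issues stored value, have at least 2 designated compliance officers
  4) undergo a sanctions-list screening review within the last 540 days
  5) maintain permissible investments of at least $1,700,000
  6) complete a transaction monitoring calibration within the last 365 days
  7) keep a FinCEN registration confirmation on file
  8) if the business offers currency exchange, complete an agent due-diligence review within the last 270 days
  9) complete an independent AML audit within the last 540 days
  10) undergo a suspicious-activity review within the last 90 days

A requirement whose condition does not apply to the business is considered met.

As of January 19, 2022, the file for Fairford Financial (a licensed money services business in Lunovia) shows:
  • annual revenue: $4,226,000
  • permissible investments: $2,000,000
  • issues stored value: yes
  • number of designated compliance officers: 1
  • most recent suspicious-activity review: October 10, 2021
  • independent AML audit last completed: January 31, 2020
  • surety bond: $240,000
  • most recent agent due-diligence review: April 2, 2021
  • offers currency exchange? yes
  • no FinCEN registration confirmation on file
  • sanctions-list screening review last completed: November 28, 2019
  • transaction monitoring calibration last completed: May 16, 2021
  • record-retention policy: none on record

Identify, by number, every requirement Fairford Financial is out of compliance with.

1, 2, 3, 4, 7, 8, 9, 10

1. surety bond $240,000 < $250,000 → not met
2. record-retention policy absent → not met
3. condition 'issues stored value' holds; designated compliance officers 1 < 2 → not met
4. sanctions-list screening review 783 days ago vs limit 540 → not met
5. permissible investments $2,000,000 ≥ $1,700,000 → met
6. transaction monitoring calibration 248 days ago vs limit 365 → met
7. FinCEN registration confirmation absent → not met
8. condition 'offers currency exchange' holds; agent due-diligence review 292 days ago vs limit 270 → not met
9. independent AML audit 719 days ago vs limit 540 → not met
10. suspicious-activity review 101 days ago vs limit 90 → not met
Not met: 1, 2, 3, 4, 7, 8, 9, 10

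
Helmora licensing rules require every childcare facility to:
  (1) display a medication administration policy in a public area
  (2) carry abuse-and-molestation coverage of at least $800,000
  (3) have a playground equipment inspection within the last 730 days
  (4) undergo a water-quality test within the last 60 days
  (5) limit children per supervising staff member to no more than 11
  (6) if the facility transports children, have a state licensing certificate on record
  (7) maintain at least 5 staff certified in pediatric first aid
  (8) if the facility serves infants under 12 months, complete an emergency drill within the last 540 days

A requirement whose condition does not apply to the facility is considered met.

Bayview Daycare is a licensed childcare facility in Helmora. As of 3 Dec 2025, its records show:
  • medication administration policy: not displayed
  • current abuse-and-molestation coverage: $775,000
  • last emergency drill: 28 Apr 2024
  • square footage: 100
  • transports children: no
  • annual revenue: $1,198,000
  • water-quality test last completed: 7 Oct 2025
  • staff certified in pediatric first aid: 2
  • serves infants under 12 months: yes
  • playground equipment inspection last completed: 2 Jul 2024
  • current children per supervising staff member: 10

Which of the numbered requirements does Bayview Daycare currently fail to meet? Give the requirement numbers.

1. medication administration policy absent → not met
2. abuse-and-molestation coverage $775,000 < $800,000 → not met
3. playground equipment inspection 519 days ago vs limit 730 → met
4. water-quality test 57 days ago vs limit 60 → met
5. children per supervising staff member 10 ≤ 11 → met
6. condition 'transports children' does not hold → requirement n/a → met
7. staff certified in pediatric first aid 2 < 5 → not met
8. condition 'serves infants under 12 months' holds; emergency drill 584 days ago vs limit 540 → not met
Not met: 1, 2, 7, 8

1, 2, 7, 8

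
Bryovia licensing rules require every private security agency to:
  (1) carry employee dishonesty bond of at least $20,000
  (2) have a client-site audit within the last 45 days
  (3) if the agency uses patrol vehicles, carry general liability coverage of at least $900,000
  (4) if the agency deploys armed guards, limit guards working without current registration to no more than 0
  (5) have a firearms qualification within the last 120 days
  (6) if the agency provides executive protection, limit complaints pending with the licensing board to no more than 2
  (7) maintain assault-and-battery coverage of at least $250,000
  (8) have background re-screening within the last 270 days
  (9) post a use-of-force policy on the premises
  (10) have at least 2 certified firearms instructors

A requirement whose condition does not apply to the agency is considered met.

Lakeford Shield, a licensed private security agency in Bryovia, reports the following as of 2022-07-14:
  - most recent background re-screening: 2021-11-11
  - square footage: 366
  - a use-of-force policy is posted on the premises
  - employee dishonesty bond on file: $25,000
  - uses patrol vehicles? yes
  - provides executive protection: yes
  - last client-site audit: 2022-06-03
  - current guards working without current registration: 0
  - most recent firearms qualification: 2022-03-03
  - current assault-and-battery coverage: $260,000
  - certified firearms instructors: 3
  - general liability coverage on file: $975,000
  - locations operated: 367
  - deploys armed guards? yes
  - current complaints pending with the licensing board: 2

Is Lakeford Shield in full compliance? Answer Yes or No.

1. employee dishonesty bond $25,000 ≥ $20,000 → met
2. client-site audit 41 days ago vs limit 45 → met
3. condition 'uses patrol vehicles' holds; general liability coverage $975,000 ≥ $900,000 → met
4. condition 'deploys armed guards' holds; guards working without current registration 0 ≤ 0 → met
5. firearms qualification 133 days ago vs limit 120 → not met
6. condition 'provides executive protection' holds; complaints pending with the licensing board 2 ≤ 2 → met
7. assault-and-battery coverage $260,000 ≥ $250,000 → met
8. background re-screening 245 days ago vs limit 270 → met
9. use-of-force policy present → met
10. certified firearms instructors 3 ≥ 2 → met
Not met: 5

No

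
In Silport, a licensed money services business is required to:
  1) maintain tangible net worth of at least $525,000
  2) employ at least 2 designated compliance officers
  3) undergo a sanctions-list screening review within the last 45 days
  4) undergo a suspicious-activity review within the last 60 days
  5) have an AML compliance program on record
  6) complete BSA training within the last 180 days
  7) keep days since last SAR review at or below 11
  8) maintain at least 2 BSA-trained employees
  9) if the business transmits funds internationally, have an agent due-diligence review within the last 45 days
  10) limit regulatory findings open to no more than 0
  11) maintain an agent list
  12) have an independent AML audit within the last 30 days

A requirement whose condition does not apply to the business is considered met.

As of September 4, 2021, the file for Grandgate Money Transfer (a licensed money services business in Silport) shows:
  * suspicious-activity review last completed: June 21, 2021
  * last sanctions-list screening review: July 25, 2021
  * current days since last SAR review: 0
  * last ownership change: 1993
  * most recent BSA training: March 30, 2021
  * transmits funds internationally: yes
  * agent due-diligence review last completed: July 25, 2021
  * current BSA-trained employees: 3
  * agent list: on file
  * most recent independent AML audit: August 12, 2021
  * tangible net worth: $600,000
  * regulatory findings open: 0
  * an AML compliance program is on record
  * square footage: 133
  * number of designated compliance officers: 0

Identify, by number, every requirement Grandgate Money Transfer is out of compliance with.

1. tangible net worth $600,000 ≥ $525,000 → met
2. designated compliance officers 0 < 2 → not met
3. sanctions-list screening review 41 days ago vs limit 45 → met
4. suspicious-activity review 75 days ago vs limit 60 → not met
5. AML compliance program present → met
6. BSA training 158 days ago vs limit 180 → met
7. days since last SAR review 0 ≤ 11 → met
8. BSA-trained employees 3 ≥ 2 → met
9. condition 'transmits funds internationally' holds; agent due-diligence review 41 days ago vs limit 45 → met
10. regulatory findings open 0 ≤ 0 → met
11. agent list present → met
12. independent AML audit 23 days ago vs limit 30 → met
Not met: 2, 4

2, 4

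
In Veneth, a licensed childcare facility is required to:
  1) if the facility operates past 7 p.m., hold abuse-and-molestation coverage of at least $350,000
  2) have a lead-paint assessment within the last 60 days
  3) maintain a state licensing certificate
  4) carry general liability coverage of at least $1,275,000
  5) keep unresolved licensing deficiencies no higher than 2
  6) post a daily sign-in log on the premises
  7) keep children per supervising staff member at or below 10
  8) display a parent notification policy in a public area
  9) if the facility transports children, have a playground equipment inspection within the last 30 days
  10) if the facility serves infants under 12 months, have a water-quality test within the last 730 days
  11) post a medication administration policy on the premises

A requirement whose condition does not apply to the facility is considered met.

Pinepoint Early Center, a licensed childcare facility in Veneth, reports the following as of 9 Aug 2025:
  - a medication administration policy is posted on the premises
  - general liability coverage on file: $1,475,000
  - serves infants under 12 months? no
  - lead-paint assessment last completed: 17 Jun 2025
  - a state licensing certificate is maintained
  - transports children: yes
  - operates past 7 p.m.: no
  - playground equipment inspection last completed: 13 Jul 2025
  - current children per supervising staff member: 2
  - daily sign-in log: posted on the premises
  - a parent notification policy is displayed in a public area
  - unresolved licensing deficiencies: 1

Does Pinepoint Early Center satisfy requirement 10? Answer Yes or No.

10. condition 'serves infants under 12 months' does not hold → requirement n/a → met

Yes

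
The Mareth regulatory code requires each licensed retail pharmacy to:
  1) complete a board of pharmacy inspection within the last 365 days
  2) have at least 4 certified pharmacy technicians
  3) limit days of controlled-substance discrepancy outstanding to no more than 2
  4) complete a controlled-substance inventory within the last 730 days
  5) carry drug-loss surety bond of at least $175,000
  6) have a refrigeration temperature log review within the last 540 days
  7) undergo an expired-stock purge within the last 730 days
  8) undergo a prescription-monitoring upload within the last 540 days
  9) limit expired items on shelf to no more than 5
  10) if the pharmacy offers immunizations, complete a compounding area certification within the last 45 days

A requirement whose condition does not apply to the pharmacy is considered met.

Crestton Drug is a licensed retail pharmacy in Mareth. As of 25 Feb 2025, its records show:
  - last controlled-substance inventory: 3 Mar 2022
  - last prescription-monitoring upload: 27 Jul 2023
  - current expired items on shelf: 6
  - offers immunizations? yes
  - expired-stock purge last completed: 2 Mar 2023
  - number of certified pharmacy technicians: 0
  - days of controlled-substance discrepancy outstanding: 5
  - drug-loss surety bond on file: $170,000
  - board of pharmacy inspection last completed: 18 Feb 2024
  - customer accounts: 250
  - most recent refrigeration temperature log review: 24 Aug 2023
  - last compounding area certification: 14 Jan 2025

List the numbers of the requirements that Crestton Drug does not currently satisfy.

1. board of pharmacy inspection 373 days ago vs limit 365 → not met
2. certified pharmacy technicians 0 < 4 → not met
3. days of controlled-substance discrepancy outstanding 5 > 2 → not met
4. controlled-substance inventory 1090 days ago vs limit 730 → not met
5. drug-loss surety bond $170,000 < $175,000 → not met
6. refrigeration temperature log review 551 days ago vs limit 540 → not met
7. expired-stock purge 726 days ago vs limit 730 → met
8. prescription-monitoring upload 579 days ago vs limit 540 → not met
9. expired items on shelf 6 > 5 → not met
10. condition 'offers immunizations' holds; compounding area certification 42 days ago vs limit 45 → met
Not met: 1, 2, 3, 4, 5, 6, 8, 9

1, 2, 3, 4, 5, 6, 8, 9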